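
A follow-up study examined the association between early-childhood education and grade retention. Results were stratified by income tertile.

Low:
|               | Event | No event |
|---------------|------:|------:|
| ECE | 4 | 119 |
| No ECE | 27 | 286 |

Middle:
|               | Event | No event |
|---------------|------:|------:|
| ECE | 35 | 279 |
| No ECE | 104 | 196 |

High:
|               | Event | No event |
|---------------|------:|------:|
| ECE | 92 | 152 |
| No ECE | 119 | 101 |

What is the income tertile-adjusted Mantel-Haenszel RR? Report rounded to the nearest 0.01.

RR_MH = Σ(aᵢ·n₀ᵢ/nᵢ) / Σ(cᵢ·n₁ᵢ/nᵢ), with n₁ᵢ = aᵢ+bᵢ (exposed), n₀ᵢ = cᵢ+dᵢ (unexposed), nᵢ = n₁ᵢ+n₀ᵢ.
Stratum 1 (Low): n₁ = 123, n₀ = 313, n = 436; a·n₀/n = 4·313/436 = 2.8716; c·n₁/n = 27·123/436 = 7.6170
Stratum 2 (Middle): n₁ = 314, n₀ = 300, n = 614; a·n₀/n = 35·300/614 = 17.1010; c·n₁/n = 104·314/614 = 53.1857
Stratum 3 (High): n₁ = 244, n₀ = 220, n = 464; a·n₀/n = 92·220/464 = 43.6207; c·n₁/n = 119·244/464 = 62.5776
RR_MH = (2.8716 + 17.1010 + 43.6207) / (7.6170 + 53.1857 + 62.5776) = 63.5932 / 123.3802 = 0.51542

0.52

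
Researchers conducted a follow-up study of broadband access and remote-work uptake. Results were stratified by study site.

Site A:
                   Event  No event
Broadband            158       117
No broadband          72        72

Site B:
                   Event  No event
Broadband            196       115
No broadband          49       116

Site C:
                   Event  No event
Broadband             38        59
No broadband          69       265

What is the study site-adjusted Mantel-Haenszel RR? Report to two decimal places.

1.60

RR_MH = Σ(aᵢ·n₀ᵢ/nᵢ) / Σ(cᵢ·n₁ᵢ/nᵢ), with n₁ᵢ = aᵢ+bᵢ (exposed), n₀ᵢ = cᵢ+dᵢ (unexposed), nᵢ = n₁ᵢ+n₀ᵢ.
Stratum 1 (Site A): n₁ = 275, n₀ = 144, n = 419; a·n₀/n = 158·144/419 = 54.3007; c·n₁/n = 72·275/419 = 47.2554
Stratum 2 (Site B): n₁ = 311, n₀ = 165, n = 476; a·n₀/n = 196·165/476 = 67.9412; c·n₁/n = 49·311/476 = 32.0147
Stratum 3 (Site C): n₁ = 97, n₀ = 334, n = 431; a·n₀/n = 38·334/431 = 29.4478; c·n₁/n = 69·97/431 = 15.5290
RR_MH = (54.3007 + 67.9412 + 29.4478) / (47.2554 + 32.0147 + 15.5290) = 151.6897 / 94.7991 = 1.60012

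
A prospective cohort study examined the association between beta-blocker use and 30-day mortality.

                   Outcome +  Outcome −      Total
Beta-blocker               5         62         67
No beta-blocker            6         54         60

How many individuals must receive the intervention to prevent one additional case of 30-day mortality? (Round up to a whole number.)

40

Risk in treated group = 5/67 = 0.07463; risk in control = 6/60 = 0.10000.
Absolute risk reduction = 0.10000 − 0.07463 = 0.02537
NNT = 1 / ARR = 1 / 0.02537 = 39.412 → round up → 40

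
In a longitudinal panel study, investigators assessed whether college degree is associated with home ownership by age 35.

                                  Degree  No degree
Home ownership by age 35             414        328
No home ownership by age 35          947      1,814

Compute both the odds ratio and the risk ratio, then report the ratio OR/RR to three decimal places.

1.217

Reading the table with exposure as columns: a = 414 (Degree, case), b = 947 (Degree, non-case), c = 328 (No degree, case), d = 1814.
OR = (414·1814)/(947·328) = 750996/310616 = 2.41776
Risk in exposed = 414/1361 = 0.30419; risk in unexposed = 328/2142 = 0.15313; RR = 1.98650
OR/RR = 2.41776 / 1.98650 = 1.21710
The outcome is not rare, so the OR lies further from 1 than the RR.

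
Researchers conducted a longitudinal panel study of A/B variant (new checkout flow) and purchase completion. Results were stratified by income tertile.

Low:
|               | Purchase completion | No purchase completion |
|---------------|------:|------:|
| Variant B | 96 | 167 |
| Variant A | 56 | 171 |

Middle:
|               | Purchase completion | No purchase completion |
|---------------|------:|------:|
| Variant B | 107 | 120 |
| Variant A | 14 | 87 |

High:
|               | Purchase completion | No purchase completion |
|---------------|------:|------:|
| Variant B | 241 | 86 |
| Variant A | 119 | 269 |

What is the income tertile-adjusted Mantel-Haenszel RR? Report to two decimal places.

RR_MH = Σ(aᵢ·n₀ᵢ/nᵢ) / Σ(cᵢ·n₁ᵢ/nᵢ), with n₁ᵢ = aᵢ+bᵢ (exposed), n₀ᵢ = cᵢ+dᵢ (unexposed), nᵢ = n₁ᵢ+n₀ᵢ.
Stratum 1 (Low): n₁ = 263, n₀ = 227, n = 490; a·n₀/n = 96·227/490 = 44.4735; c·n₁/n = 56·263/490 = 30.0571
Stratum 2 (Middle): n₁ = 227, n₀ = 101, n = 328; a·n₀/n = 107·101/328 = 32.9482; c·n₁/n = 14·227/328 = 9.6890
Stratum 3 (High): n₁ = 327, n₀ = 388, n = 715; a·n₀/n = 241·388/715 = 130.7804; c·n₁/n = 119·327/715 = 54.4238
RR_MH = (44.4735 + 32.9482 + 130.7804) / (30.0571 + 9.6890 + 54.4238) = 208.2021 / 94.1699 = 2.21092

2.21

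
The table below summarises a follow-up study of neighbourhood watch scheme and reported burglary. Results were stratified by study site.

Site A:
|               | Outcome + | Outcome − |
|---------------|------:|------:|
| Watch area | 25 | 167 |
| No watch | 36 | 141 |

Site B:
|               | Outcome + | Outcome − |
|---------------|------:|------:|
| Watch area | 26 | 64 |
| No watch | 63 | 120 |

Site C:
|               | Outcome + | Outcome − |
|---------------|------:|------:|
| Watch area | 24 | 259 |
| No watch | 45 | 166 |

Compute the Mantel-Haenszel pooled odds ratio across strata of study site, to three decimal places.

OR_MH = Σ(aᵢdᵢ/nᵢ) / Σ(bᵢcᵢ/nᵢ), where nᵢ is the stratum total.
Stratum 1 (Site A): n = 369; a·d/n = 25·141/369 = 9.5528; b·c/n = 167·36/369 = 16.2927
Stratum 2 (Site B): n = 273; a·d/n = 26·120/273 = 11.4286; b·c/n = 64·63/273 = 14.7692
Stratum 3 (Site C): n = 494; a·d/n = 24·166/494 = 8.0648; b·c/n = 259·45/494 = 23.5931
OR_MH = (9.5528 + 11.4286 + 8.0648) / (16.2927 + 14.7692 + 23.5931) = 29.0462 / 54.6550 = 0.53145

0.531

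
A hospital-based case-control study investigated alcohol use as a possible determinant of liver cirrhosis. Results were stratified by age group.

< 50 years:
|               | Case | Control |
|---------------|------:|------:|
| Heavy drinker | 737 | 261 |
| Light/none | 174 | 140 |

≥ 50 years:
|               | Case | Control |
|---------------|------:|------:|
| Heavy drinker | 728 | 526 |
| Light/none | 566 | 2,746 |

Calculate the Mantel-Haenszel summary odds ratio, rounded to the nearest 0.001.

5.174

OR_MH = Σ(aᵢdᵢ/nᵢ) / Σ(bᵢcᵢ/nᵢ), where nᵢ is the stratum total.
Stratum 1 (< 50 years): n = 1312; a·d/n = 737·140/1312 = 78.6433; b·c/n = 261·174/1312 = 34.6143
Stratum 2 (≥ 50 years): n = 4566; a·d/n = 728·2746/4566 = 437.8204; b·c/n = 526·566/4566 = 65.2028
OR_MH = (78.6433 + 437.8204) / (34.6143 + 65.2028) = 516.4637 / 99.8171 = 5.17410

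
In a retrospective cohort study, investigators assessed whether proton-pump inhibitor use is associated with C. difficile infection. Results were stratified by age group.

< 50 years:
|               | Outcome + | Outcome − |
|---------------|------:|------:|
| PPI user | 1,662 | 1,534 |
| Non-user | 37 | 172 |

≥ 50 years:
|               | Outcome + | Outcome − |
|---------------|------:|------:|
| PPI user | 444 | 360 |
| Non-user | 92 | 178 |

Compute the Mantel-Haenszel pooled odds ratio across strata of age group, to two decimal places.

OR_MH = Σ(aᵢdᵢ/nᵢ) / Σ(bᵢcᵢ/nᵢ), where nᵢ is the stratum total.
Stratum 1 (< 50 years): n = 3405; a·d/n = 1662·172/3405 = 83.9542; b·c/n = 1534·37/3405 = 16.6690
Stratum 2 (≥ 50 years): n = 1074; a·d/n = 444·178/1074 = 73.5866; b·c/n = 360·92/1074 = 30.8380
OR_MH = (83.9542 + 73.5866) / (16.6690 + 30.8380) = 157.5408 / 47.5070 = 3.31616

3.32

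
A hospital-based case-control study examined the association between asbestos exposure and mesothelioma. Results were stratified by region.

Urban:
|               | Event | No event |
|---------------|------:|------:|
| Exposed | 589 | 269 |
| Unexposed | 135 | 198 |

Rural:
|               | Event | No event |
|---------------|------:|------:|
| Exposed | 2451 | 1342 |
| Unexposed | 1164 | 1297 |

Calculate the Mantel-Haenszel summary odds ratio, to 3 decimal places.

OR_MH = Σ(aᵢdᵢ/nᵢ) / Σ(bᵢcᵢ/nᵢ), where nᵢ is the stratum total.
Stratum 1 (Urban): n = 1191; a·d/n = 589·198/1191 = 97.9194; b·c/n = 269·135/1191 = 30.4912
Stratum 2 (Rural): n = 6254; a·d/n = 2451·1297/6254 = 508.3062; b·c/n = 1342·1164/6254 = 249.7742
OR_MH = (97.9194 + 508.3062) / (30.4912 + 249.7742) = 606.2256 / 280.2654 = 2.16304

2.163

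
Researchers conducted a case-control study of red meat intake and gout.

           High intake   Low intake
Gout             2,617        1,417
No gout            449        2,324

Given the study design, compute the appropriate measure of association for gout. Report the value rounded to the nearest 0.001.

9.559

Reading the table with exposure as columns: a = 2617 (High intake, case), b = 449 (High intake, non-case), c = 1417 (Low intake, case), d = 2324.
This is a case-control study: participants were sampled on outcome status, so risks in the source population cannot be estimated directly — relative risk is not valid here. The odds ratio is the appropriate measure.
OR = (a·d)/(b·c) = (2617 × 2324) / (449 × 1417) = 6081908 / 636233 = 9.55925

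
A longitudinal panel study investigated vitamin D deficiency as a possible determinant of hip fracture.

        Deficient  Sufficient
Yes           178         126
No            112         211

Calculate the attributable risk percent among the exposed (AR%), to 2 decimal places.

39.09

Reading the table with exposure as columns: a = 178 (Deficient, case), b = 112 (Deficient, non-case), c = 126 (Sufficient, case), d = 211.
Risk in exposed = 178/290 = 0.61379; risk in unexposed = 126/337 = 0.37389.
RR = 0.61379/0.37389 = 1.64165
AR% = (RR − 1)/RR × 100 = (1.64165 − 1)/1.64165 × 100 = 39.0858%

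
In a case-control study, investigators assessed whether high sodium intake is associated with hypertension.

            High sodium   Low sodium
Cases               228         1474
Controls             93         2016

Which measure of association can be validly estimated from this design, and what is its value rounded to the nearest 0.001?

Reading the table with exposure as columns: a = 228 (High sodium, case), b = 93 (High sodium, non-case), c = 1474 (Low sodium, case), d = 2016.
This is a case-control study: participants were sampled on outcome status, so risks in the source population cannot be estimated directly — relative risk is not valid here. The odds ratio is the appropriate measure.
OR = (a·d)/(b·c) = (228 × 2016) / (93 × 1474) = 459648 / 137082 = 3.35309

3.353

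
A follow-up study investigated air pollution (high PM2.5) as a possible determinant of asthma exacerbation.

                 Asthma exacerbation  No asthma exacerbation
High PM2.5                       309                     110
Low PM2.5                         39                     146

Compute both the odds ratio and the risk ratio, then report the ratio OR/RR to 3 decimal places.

Cells: a = 309, b = 110, c = 39, d = 146.
OR = (309·146)/(110·39) = 45114/4290 = 10.51608
Risk in exposed = 309/419 = 0.73747; risk in unexposed = 39/185 = 0.21081; RR = 3.49826
OR/RR = 10.51608 / 3.49826 = 3.00609
The outcome is not rare, so the OR lies further from 1 than the RR.

3.006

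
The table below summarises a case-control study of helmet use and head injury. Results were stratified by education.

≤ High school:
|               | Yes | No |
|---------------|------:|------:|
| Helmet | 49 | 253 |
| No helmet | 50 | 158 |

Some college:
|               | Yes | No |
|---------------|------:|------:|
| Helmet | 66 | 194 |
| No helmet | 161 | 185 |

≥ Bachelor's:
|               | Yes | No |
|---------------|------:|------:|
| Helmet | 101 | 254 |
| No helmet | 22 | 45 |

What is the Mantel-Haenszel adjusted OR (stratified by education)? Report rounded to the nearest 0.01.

OR_MH = Σ(aᵢdᵢ/nᵢ) / Σ(bᵢcᵢ/nᵢ), where nᵢ is the stratum total.
Stratum 1 (≤ High school): n = 510; a·d/n = 49·158/510 = 15.1804; b·c/n = 253·50/510 = 24.8039
Stratum 2 (Some college): n = 606; a·d/n = 66·185/606 = 20.1485; b·c/n = 194·161/606 = 51.5413
Stratum 3 (≥ Bachelor's): n = 422; a·d/n = 101·45/422 = 10.7701; b·c/n = 254·22/422 = 13.2417
OR_MH = (15.1804 + 20.1485 + 10.7701) / (24.8039 + 51.5413 + 13.2417) = 46.0990 / 89.5869 = 0.51457

0.51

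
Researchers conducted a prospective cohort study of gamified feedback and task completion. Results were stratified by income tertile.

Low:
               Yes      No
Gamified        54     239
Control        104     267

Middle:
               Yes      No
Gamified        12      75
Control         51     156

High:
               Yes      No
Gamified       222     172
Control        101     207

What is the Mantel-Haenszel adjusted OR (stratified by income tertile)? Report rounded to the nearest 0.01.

1.24

OR_MH = Σ(aᵢdᵢ/nᵢ) / Σ(bᵢcᵢ/nᵢ), where nᵢ is the stratum total.
Stratum 1 (Low): n = 664; a·d/n = 54·267/664 = 21.7139; b·c/n = 239·104/664 = 37.4337
Stratum 2 (Middle): n = 294; a·d/n = 12·156/294 = 6.3673; b·c/n = 75·51/294 = 13.0102
Stratum 3 (High): n = 702; a·d/n = 222·207/702 = 65.4615; b·c/n = 172·101/702 = 24.7464
OR_MH = (21.7139 + 6.3673 + 65.4615) / (37.4337 + 13.0102 + 24.7464) = 93.5427 / 75.1904 = 1.24408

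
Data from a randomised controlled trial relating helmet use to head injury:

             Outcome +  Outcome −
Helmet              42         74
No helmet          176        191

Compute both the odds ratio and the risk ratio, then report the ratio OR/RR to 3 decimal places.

Cells: a = 42, b = 74, c = 176, d = 191.
OR = (42·191)/(74·176) = 8022/13024 = 0.61594
Risk in exposed = 42/116 = 0.36207; risk in unexposed = 176/367 = 0.47956; RR = 0.75500
OR/RR = 0.61594 / 0.75500 = 0.81582
The outcome is not rare, so the OR lies further from 1 than the RR.

0.816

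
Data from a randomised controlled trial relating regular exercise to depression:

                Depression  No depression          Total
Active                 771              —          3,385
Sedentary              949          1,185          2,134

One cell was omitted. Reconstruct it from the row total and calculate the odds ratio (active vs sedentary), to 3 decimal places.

The missing cell is in the exposed row: 3385 − 771 = 2614.
So a = 771, b = 2614, c = 949, d = 1185.
OR = (a·d)/(b·c) = (771 × 1185) / (2614 × 949) = 913635 / 2480686 = 0.36830

0.368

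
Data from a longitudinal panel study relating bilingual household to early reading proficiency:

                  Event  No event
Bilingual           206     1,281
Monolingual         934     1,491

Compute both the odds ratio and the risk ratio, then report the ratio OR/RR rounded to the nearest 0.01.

0.71

Cells: a = 206, b = 1281, c = 934, d = 1491.
OR = (206·1491)/(1281·934) = 307146/1196454 = 0.25671
Risk in exposed = 206/1487 = 0.13853; risk in unexposed = 934/2425 = 0.38515; RR = 0.35968
OR/RR = 0.25671 / 0.35968 = 0.71372
The outcome is not rare, so the OR lies further from 1 than the RR.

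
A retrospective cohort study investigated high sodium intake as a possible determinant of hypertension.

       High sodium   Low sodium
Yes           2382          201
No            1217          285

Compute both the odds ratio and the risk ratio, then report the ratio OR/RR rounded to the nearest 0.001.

1.734

Reading the table with exposure as columns: a = 2382 (High sodium, case), b = 1217 (High sodium, non-case), c = 201 (Low sodium, case), d = 285.
OR = (2382·285)/(1217·201) = 678870/244617 = 2.77524
Risk in exposed = 2382/3599 = 0.66185; risk in unexposed = 201/486 = 0.41358; RR = 1.60030
OR/RR = 2.77524 / 1.60030 = 1.73420
The outcome is not rare, so the OR lies further from 1 than the RR.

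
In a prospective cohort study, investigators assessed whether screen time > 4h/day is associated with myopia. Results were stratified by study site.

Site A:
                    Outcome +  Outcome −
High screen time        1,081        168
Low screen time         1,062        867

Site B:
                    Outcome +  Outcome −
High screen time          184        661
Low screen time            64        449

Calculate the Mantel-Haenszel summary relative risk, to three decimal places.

1.587

RR_MH = Σ(aᵢ·n₀ᵢ/nᵢ) / Σ(cᵢ·n₁ᵢ/nᵢ), with n₁ᵢ = aᵢ+bᵢ (exposed), n₀ᵢ = cᵢ+dᵢ (unexposed), nᵢ = n₁ᵢ+n₀ᵢ.
Stratum 1 (Site A): n₁ = 1249, n₀ = 1929, n = 3178; a·n₀/n = 1081·1929/3178 = 656.1514; c·n₁/n = 1062·1249/3178 = 417.3814
Stratum 2 (Site B): n₁ = 845, n₀ = 513, n = 1358; a·n₀/n = 184·513/1358 = 69.5081; c·n₁/n = 64·845/1358 = 39.8233
RR_MH = (656.1514 + 69.5081) / (417.3814 + 39.8233) = 725.6595 / 457.2046 = 1.58717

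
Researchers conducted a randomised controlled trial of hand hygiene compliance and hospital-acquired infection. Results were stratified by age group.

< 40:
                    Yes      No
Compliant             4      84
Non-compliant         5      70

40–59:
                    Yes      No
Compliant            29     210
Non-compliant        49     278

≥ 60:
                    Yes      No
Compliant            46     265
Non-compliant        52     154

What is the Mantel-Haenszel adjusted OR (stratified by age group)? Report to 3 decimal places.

0.626

OR_MH = Σ(aᵢdᵢ/nᵢ) / Σ(bᵢcᵢ/nᵢ), where nᵢ is the stratum total.
Stratum 1 (< 40): n = 163; a·d/n = 4·70/163 = 1.7178; b·c/n = 84·5/163 = 2.5767
Stratum 2 (40–59): n = 566; a·d/n = 29·278/566 = 14.2438; b·c/n = 210·49/566 = 18.1802
Stratum 3 (≥ 60): n = 517; a·d/n = 46·154/517 = 13.7021; b·c/n = 265·52/517 = 26.6538
OR_MH = (1.7178 + 14.2438 + 13.7021) / (2.5767 + 18.1802 + 26.6538) = 29.6637 / 47.4107 = 0.62568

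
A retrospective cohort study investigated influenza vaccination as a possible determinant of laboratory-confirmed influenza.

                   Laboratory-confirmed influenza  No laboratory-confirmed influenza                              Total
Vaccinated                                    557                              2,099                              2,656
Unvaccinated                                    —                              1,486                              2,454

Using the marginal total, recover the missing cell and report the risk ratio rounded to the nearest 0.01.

The missing cell is in the unexposed row: 2454 − 1486 = 968.
So a = 557, b = 2099, c = 968, d = 1486.
RR = [a/(a+b)] / [c/(c+d)] = (557/2656) / (968/2454) = 0.20971/0.39446 = 0.53165

0.53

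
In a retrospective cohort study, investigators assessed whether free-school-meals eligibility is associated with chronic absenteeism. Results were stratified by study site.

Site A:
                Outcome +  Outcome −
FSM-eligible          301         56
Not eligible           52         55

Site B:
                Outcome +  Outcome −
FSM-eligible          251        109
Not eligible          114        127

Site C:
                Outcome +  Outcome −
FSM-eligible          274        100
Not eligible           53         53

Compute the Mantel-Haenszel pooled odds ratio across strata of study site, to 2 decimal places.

OR_MH = Σ(aᵢdᵢ/nᵢ) / Σ(bᵢcᵢ/nᵢ), where nᵢ is the stratum total.
Stratum 1 (Site A): n = 464; a·d/n = 301·55/464 = 35.6789; b·c/n = 56·52/464 = 6.2759
Stratum 2 (Site B): n = 601; a·d/n = 251·127/601 = 53.0399; b·c/n = 109·114/601 = 20.6755
Stratum 3 (Site C): n = 480; a·d/n = 274·53/480 = 30.2542; b·c/n = 100·53/480 = 11.0417
OR_MH = (35.6789 + 53.0399 + 30.2542) / (6.2759 + 20.6755 + 11.0417) = 118.9730 / 37.9931 = 3.13144

3.13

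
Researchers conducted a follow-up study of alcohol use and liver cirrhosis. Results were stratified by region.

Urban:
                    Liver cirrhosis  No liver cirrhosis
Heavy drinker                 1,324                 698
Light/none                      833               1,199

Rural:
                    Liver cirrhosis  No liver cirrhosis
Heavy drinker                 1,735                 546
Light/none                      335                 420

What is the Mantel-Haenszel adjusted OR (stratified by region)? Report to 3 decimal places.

3.101

OR_MH = Σ(aᵢdᵢ/nᵢ) / Σ(bᵢcᵢ/nᵢ), where nᵢ is the stratum total.
Stratum 1 (Urban): n = 4054; a·d/n = 1324·1199/4054 = 391.5826; b·c/n = 698·833/4054 = 143.4223
Stratum 2 (Rural): n = 3036; a·d/n = 1735·420/3036 = 240.0198; b·c/n = 546·335/3036 = 60.2470
OR_MH = (391.5826 + 240.0198) / (143.4223 + 60.2470) = 631.6024 / 203.6693 = 3.10112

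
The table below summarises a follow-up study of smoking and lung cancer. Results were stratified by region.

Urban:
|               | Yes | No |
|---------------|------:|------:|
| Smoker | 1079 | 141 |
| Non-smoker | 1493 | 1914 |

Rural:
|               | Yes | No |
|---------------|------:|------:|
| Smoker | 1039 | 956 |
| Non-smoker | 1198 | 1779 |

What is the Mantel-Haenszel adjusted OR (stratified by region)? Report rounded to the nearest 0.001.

2.966

OR_MH = Σ(aᵢdᵢ/nᵢ) / Σ(bᵢcᵢ/nᵢ), where nᵢ is the stratum total.
Stratum 1 (Urban): n = 4627; a·d/n = 1079·1914/4627 = 446.3380; b·c/n = 141·1493/4627 = 45.4967
Stratum 2 (Rural): n = 4972; a·d/n = 1039·1779/4972 = 371.7580; b·c/n = 956·1198/4972 = 230.3475
OR_MH = (446.3380 + 371.7580) / (45.4967 + 230.3475) = 818.0961 / 275.8442 = 2.96579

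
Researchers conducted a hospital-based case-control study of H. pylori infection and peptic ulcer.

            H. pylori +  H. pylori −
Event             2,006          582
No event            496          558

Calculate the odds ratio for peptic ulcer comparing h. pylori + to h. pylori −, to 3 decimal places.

3.878

Reading the table with exposure as columns: a = 2006 (H. pylori +, case), b = 496 (H. pylori +, non-case), c = 582 (H. pylori −, case), d = 558.
OR = (a·d)/(b·c) = (2006 × 558) / (496 × 582) = 1119348 / 288672 = 3.87758
The odds of peptic ulcer are about 3.88 times as high in the h. pylori + group.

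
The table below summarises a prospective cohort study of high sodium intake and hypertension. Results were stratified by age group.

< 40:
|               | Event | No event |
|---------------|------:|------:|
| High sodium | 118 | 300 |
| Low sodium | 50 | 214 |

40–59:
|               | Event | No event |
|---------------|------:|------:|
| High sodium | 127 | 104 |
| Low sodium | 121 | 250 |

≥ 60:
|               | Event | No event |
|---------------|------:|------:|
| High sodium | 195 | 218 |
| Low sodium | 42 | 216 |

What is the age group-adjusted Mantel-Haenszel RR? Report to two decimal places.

RR_MH = Σ(aᵢ·n₀ᵢ/nᵢ) / Σ(cᵢ·n₁ᵢ/nᵢ), with n₁ᵢ = aᵢ+bᵢ (exposed), n₀ᵢ = cᵢ+dᵢ (unexposed), nᵢ = n₁ᵢ+n₀ᵢ.
Stratum 1 (< 40): n₁ = 418, n₀ = 264, n = 682; a·n₀/n = 118·264/682 = 45.6774; c·n₁/n = 50·418/682 = 30.6452
Stratum 2 (40–59): n₁ = 231, n₀ = 371, n = 602; a·n₀/n = 127·371/602 = 78.2674; c·n₁/n = 121·231/602 = 46.4302
Stratum 3 (≥ 60): n₁ = 413, n₀ = 258, n = 671; a·n₀/n = 195·258/671 = 74.9776; c·n₁/n = 42·413/671 = 25.8510
RR_MH = (45.6774 + 78.2674 + 74.9776) / (30.6452 + 46.4302 + 25.8510) = 198.9225 / 102.9264 = 1.93267

1.93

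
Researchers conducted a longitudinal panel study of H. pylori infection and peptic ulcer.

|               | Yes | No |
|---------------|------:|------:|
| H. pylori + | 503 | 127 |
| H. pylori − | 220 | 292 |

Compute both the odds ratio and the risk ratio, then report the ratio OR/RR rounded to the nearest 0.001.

Cells: a = 503, b = 127, c = 220, d = 292.
OR = (503·292)/(127·220) = 146876/27940 = 5.25684
Risk in exposed = 503/630 = 0.79841; risk in unexposed = 220/512 = 0.42969; RR = 1.85812
OR/RR = 5.25684 / 1.85812 = 2.82911
The outcome is not rare, so the OR lies further from 1 than the RR.

2.829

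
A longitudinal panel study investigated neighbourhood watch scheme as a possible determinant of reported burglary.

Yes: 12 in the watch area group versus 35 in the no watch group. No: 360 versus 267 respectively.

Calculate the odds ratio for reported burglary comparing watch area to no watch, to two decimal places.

From the description: a = 12, b = 360, c = 35, d = 267.
OR = (a·d)/(b·c) = (12 × 267) / (360 × 35) = 3204 / 12600 = 0.25429
Exposure is associated with lower odds of reported burglary (OR = 0.25 < 1).

0.25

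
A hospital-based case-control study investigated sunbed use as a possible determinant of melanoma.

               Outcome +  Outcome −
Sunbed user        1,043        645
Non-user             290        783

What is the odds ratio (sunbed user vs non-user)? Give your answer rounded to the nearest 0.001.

Cells: a = 1043, b = 645, c = 290, d = 783.
OR = (a·d)/(b·c) = (1043 × 783) / (645 × 290) = 816669 / 187050 = 4.36605
The odds of melanoma are about 4.37 times as high in the sunbed user group.

4.366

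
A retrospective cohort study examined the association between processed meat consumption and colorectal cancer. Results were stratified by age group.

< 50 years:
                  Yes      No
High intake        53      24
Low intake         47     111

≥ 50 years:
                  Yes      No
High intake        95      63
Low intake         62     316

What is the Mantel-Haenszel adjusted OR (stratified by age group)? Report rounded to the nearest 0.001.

6.705

OR_MH = Σ(aᵢdᵢ/nᵢ) / Σ(bᵢcᵢ/nᵢ), where nᵢ is the stratum total.
Stratum 1 (< 50 years): n = 235; a·d/n = 53·111/235 = 25.0340; b·c/n = 24·47/235 = 4.8000
Stratum 2 (≥ 50 years): n = 536; a·d/n = 95·316/536 = 56.0075; b·c/n = 63·62/536 = 7.2873
OR_MH = (25.0340 + 56.0075) / (4.8000 + 7.2873) = 81.0415 / 12.0873 = 6.70467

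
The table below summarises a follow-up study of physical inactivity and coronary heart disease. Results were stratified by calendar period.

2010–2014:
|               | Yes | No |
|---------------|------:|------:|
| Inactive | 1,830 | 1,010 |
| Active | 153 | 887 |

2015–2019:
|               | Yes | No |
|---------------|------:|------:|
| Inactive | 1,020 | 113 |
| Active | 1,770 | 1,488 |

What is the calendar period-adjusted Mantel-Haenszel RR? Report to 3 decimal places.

2.193

RR_MH = Σ(aᵢ·n₀ᵢ/nᵢ) / Σ(cᵢ·n₁ᵢ/nᵢ), with n₁ᵢ = aᵢ+bᵢ (exposed), n₀ᵢ = cᵢ+dᵢ (unexposed), nᵢ = n₁ᵢ+n₀ᵢ.
Stratum 1 (2010–2014): n₁ = 2840, n₀ = 1040, n = 3880; a·n₀/n = 1830·1040/3880 = 490.5155; c·n₁/n = 153·2840/3880 = 111.9897
Stratum 2 (2015–2019): n₁ = 1133, n₀ = 3258, n = 4391; a·n₀/n = 1020·3258/4391 = 756.8117; c·n₁/n = 1770·1133/4391 = 456.7092
RR_MH = (490.5155 + 756.8117) / (111.9897 + 456.7092) = 1247.3271 / 568.6989 = 2.19330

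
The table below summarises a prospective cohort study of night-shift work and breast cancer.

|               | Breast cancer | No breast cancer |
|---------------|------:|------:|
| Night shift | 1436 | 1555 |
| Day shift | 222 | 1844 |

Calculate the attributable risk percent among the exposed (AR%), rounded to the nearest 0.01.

77.62

Cells: a = 1436, b = 1555, c = 222, d = 1844.
Risk in exposed = 1436/2991 = 0.48011; risk in unexposed = 222/2066 = 0.10745.
RR = 0.48011/0.10745 = 4.46802
AR% = (RR − 1)/RR × 100 = (4.46802 − 1)/4.46802 × 100 = 77.6187%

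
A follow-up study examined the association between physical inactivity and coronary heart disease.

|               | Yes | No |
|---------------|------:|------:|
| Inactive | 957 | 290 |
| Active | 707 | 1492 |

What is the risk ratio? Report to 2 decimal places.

2.39

Cells: a = 957, b = 290, c = 707, d = 1492.
Risk in exposed = 957/1247 = 0.76744; risk in unexposed = 707/2199 = 0.32151.
RR = 0.76744 / 0.32151 = 2.38699
The risk among the exposed is 2.39 times that among the unexposed.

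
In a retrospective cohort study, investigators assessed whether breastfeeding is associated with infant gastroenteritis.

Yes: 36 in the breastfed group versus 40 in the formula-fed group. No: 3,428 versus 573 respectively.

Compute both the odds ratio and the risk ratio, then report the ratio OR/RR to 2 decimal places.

From the description: a = 36, b = 3428, c = 40, d = 573.
OR = (36·573)/(3428·40) = 20628/137120 = 0.15044
Risk in exposed = 36/3464 = 0.01039; risk in unexposed = 40/613 = 0.06525; RR = 0.15927
OR/RR = 0.15044 / 0.15927 = 0.94456
The outcome is rare in both groups, so OR ≈ RR (ratio near 1).

0.94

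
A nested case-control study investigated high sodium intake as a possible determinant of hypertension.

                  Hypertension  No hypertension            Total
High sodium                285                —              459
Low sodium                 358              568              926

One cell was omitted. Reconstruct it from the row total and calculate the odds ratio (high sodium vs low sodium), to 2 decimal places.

The missing cell is in the exposed row: 459 − 285 = 174.
So a = 285, b = 174, c = 358, d = 568.
OR = (a·d)/(b·c) = (285 × 568) / (174 × 358) = 161880 / 62292 = 2.59873

2.60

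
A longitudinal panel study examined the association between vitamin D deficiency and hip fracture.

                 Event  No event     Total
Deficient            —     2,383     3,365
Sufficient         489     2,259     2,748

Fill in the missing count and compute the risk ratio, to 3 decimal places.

The missing cell is in the exposed row: 3365 − 2383 = 982.
So a = 982, b = 2383, c = 489, d = 2259.
RR = [a/(a+b)] / [c/(c+d)] = (982/3365) / (489/2748) = 0.29183/0.17795 = 1.63996

1.640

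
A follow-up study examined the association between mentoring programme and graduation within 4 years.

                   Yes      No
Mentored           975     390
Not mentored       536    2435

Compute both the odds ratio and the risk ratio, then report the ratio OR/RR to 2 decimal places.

2.87

Cells: a = 975, b = 390, c = 536, d = 2435.
OR = (975·2435)/(390·536) = 2374125/209040 = 11.35728
Risk in exposed = 975/1365 = 0.71429; risk in unexposed = 536/2971 = 0.18041; RR = 3.95922
OR/RR = 11.35728 / 3.95922 = 2.86856
The outcome is not rare, so the OR lies further from 1 than the RR.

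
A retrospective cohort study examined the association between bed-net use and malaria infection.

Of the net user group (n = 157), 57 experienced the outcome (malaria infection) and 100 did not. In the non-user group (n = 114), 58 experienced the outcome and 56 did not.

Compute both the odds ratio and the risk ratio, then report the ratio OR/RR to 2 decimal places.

From the description: a = 57, b = 100, c = 58, d = 56.
OR = (57·56)/(100·58) = 3192/5800 = 0.55034
Risk in exposed = 57/157 = 0.36306; risk in unexposed = 58/114 = 0.50877; RR = 0.71360
OR/RR = 0.55034 / 0.71360 = 0.77123
The outcome is not rare, so the OR lies further from 1 than the RR.

0.77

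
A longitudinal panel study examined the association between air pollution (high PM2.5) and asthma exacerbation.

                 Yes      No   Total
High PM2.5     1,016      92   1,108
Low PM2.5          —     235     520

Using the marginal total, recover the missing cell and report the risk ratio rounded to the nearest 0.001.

The missing cell is in the unexposed row: 520 − 235 = 285.
So a = 1016, b = 92, c = 285, d = 235.
RR = [a/(a+b)] / [c/(c+d)] = (1016/1108) / (285/520) = 0.91697/0.54808 = 1.67306

1.673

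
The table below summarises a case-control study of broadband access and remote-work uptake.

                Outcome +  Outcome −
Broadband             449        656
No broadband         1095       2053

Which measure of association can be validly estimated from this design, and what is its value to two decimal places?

1.28

Cells: a = 449, b = 656, c = 1095, d = 2053.
This is a case-control study: participants were sampled on outcome status, so risks in the source population cannot be estimated directly — relative risk is not valid here. The odds ratio is the appropriate measure.
OR = (a·d)/(b·c) = (449 × 2053) / (656 × 1095) = 921797 / 718320 = 1.28327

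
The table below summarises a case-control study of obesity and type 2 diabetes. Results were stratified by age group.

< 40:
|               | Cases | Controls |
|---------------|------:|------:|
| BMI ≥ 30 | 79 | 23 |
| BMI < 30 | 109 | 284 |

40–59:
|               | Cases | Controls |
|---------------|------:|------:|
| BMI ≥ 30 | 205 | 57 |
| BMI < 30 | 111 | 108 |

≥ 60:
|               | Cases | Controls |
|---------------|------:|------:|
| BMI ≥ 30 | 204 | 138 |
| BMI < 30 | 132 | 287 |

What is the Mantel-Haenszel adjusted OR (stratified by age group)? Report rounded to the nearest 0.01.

3.99

OR_MH = Σ(aᵢdᵢ/nᵢ) / Σ(bᵢcᵢ/nᵢ), where nᵢ is the stratum total.
Stratum 1 (< 40): n = 495; a·d/n = 79·284/495 = 45.3253; b·c/n = 23·109/495 = 5.0646
Stratum 2 (40–59): n = 481; a·d/n = 205·108/481 = 46.0291; b·c/n = 57·111/481 = 13.1538
Stratum 3 (≥ 60): n = 761; a·d/n = 204·287/761 = 76.9356; b·c/n = 138·132/761 = 23.9369
OR_MH = (45.3253 + 46.0291 + 76.9356) / (5.0646 + 13.1538 + 23.9369) = 168.2900 / 42.1554 = 3.99213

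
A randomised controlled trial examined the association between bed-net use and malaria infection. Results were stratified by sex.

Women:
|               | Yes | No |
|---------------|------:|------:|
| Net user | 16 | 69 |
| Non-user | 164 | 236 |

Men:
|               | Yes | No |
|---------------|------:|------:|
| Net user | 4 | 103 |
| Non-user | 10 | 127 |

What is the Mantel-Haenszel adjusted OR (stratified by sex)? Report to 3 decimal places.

0.358

OR_MH = Σ(aᵢdᵢ/nᵢ) / Σ(bᵢcᵢ/nᵢ), where nᵢ is the stratum total.
Stratum 1 (Women): n = 485; a·d/n = 16·236/485 = 7.7856; b·c/n = 69·164/485 = 23.3320
Stratum 2 (Men): n = 244; a·d/n = 4·127/244 = 2.0820; b·c/n = 103·10/244 = 4.2213
OR_MH = (7.7856 + 2.0820) / (23.3320 + 4.2213) = 9.8675 / 27.5533 = 0.35813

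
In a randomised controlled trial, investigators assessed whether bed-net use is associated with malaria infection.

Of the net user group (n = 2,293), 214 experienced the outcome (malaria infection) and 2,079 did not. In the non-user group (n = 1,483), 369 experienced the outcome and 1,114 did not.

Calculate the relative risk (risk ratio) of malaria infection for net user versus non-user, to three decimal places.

0.375

From the description: a = 214, b = 2079, c = 369, d = 1114.
Risk in exposed = 214/2293 = 0.09333; risk in unexposed = 369/1483 = 0.24882.
RR = 0.09333 / 0.24882 = 0.37508
The risk is 62% lower among the exposed than among the unexposed.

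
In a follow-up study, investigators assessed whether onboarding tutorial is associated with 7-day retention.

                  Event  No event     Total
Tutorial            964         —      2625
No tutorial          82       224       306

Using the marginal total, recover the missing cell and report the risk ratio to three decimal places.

The missing cell is in the exposed row: 2625 − 964 = 1661.
So a = 964, b = 1661, c = 82, d = 224.
RR = [a/(a+b)] / [c/(c+d)] = (964/2625) / (82/306) = 0.36724/0.26797 = 1.37043

1.370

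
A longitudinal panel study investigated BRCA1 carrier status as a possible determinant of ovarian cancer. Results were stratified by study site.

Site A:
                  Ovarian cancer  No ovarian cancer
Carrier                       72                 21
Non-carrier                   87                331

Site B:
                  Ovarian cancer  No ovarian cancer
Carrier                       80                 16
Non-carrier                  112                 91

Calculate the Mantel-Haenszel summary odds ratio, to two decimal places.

OR_MH = Σ(aᵢdᵢ/nᵢ) / Σ(bᵢcᵢ/nᵢ), where nᵢ is the stratum total.
Stratum 1 (Site A): n = 511; a·d/n = 72·331/511 = 46.6380; b·c/n = 21·87/511 = 3.5753
Stratum 2 (Site B): n = 299; a·d/n = 80·91/299 = 24.3478; b·c/n = 16·112/299 = 5.9933
OR_MH = (46.6380 + 24.3478) / (3.5753 + 5.9933) = 70.9858 / 9.5687 = 7.41858

7.42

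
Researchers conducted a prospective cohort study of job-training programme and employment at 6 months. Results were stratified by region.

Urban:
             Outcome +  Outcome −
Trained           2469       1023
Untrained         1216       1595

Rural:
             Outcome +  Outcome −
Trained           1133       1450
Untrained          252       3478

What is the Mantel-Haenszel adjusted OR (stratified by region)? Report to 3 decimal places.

OR_MH = Σ(aᵢdᵢ/nᵢ) / Σ(bᵢcᵢ/nᵢ), where nᵢ is the stratum total.
Stratum 1 (Urban): n = 6303; a·d/n = 2469·1595/6303 = 624.7906; b·c/n = 1023·1216/6303 = 197.3613
Stratum 2 (Rural): n = 6313; a·d/n = 1133·3478/6313 = 624.1999; b·c/n = 1450·252/6313 = 57.8806
OR_MH = (624.7906 + 624.1999) / (197.3613 + 57.8806) = 1248.9905 / 255.2418 = 4.89336

4.893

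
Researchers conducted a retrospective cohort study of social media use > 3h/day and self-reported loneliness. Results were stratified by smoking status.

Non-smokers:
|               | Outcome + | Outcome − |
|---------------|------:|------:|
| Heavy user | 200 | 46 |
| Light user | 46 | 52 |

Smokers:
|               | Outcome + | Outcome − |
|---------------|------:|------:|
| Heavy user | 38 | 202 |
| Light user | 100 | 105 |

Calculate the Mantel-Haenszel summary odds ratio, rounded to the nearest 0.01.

0.76

OR_MH = Σ(aᵢdᵢ/nᵢ) / Σ(bᵢcᵢ/nᵢ), where nᵢ is the stratum total.
Stratum 1 (Non-smokers): n = 344; a·d/n = 200·52/344 = 30.2326; b·c/n = 46·46/344 = 6.1512
Stratum 2 (Smokers): n = 445; a·d/n = 38·105/445 = 8.9663; b·c/n = 202·100/445 = 45.3933
OR_MH = (30.2326 + 8.9663) / (6.1512 + 45.3933) = 39.1989 / 51.5444 = 0.76049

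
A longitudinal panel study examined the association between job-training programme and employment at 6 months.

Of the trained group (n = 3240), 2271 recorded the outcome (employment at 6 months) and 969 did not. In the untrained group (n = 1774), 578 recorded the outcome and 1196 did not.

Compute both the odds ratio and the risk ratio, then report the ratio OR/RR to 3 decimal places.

2.254

From the description: a = 2271, b = 969, c = 578, d = 1196.
OR = (2271·1196)/(969·578) = 2716116/560082 = 4.84950
Risk in exposed = 2271/3240 = 0.70093; risk in unexposed = 578/1774 = 0.32582; RR = 2.15128
OR/RR = 4.84950 / 2.15128 = 2.25423
The outcome is not rare, so the OR lies further from 1 than the RR.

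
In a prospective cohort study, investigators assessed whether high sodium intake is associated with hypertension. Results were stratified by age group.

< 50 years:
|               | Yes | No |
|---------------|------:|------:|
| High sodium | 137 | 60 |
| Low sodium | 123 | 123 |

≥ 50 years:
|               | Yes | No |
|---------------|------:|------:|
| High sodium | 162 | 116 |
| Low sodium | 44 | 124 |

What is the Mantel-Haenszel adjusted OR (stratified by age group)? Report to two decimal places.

OR_MH = Σ(aᵢdᵢ/nᵢ) / Σ(bᵢcᵢ/nᵢ), where nᵢ is the stratum total.
Stratum 1 (< 50 years): n = 443; a·d/n = 137·123/443 = 38.0384; b·c/n = 60·123/443 = 16.6591
Stratum 2 (≥ 50 years): n = 446; a·d/n = 162·124/446 = 45.0404; b·c/n = 116·44/446 = 11.4439
OR_MH = (38.0384 + 45.0404) / (16.6591 + 11.4439) = 83.0787 / 28.1031 = 2.95621

2.96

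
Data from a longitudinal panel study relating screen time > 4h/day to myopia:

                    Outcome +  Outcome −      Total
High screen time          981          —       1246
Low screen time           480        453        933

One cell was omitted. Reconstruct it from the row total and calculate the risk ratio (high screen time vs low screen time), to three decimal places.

1.530

The missing cell is in the exposed row: 1246 − 981 = 265.
So a = 981, b = 265, c = 480, d = 453.
RR = [a/(a+b)] / [c/(c+d)] = (981/1246) / (480/933) = 0.78732/0.51447 = 1.53035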